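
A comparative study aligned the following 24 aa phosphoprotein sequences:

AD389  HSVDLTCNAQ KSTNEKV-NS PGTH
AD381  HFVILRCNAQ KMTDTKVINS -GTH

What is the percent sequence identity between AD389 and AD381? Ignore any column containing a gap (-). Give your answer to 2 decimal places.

Excluding the 2 gap columns leaves 22 comparable sites.
The sequences differ at positions 2 (S/F), 4 (D/I), 6 (T/R), 12 (S/M), 14 (N/D), 15 (E/T).
16 of the 22 comparable sites match, so the percent identity is 16/22 × 100 = 72.73%.

72.73%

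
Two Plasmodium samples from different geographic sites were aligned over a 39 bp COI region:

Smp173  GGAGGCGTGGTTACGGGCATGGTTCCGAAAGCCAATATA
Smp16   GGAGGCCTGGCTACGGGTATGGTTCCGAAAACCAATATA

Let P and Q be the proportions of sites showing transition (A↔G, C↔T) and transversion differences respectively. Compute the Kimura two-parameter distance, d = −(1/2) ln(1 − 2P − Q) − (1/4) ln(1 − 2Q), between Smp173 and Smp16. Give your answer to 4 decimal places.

Mismatches occur at site 7 (G→C, transversion), site 11 (T→C, transition), site 18 (C→T, transition), site 31 (G→A, transition).
Of the 4 differences, 3 transitions and 1 transversion over 39 sites: P = 3/39 = 0.076923, Q = 1/39 = 0.025641.
d = −0.5·ln(0.820513) − 0.25·ln(0.948718) = −0.5·(-0.197826) − 0.25·(-0.052644) = 0.1121.

0.1121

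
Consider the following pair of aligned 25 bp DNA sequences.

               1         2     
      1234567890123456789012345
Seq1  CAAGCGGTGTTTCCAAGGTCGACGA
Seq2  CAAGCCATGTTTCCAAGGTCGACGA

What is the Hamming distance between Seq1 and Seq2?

Mismatches occur at site 6 (G→C), site 7 (G→A).
That gives 2 mismatches out of 25 aligned sites, so the Hamming distance is 2.

2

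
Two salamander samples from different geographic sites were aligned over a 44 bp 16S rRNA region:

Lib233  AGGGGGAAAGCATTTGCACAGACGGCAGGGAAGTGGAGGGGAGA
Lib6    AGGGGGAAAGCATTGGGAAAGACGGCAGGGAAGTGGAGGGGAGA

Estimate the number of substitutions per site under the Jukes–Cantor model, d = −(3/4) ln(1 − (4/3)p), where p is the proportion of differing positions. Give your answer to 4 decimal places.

0.0715

Differing sites — 15:T/G; 17:C/G; 19:C/A.
p = 3/44 = 0.068182.
d = −0.75 · ln(1 − (4/3)·0.068182) = −0.75 · ln(0.909091) = −0.75 · (-0.095310) = 0.0715.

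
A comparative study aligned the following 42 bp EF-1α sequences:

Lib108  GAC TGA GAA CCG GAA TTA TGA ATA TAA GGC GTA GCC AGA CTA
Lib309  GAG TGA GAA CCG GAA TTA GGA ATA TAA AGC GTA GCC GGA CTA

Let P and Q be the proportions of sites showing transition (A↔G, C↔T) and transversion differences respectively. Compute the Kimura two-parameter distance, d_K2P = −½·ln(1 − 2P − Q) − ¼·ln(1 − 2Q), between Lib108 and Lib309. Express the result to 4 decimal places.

Differing sites — 3:C/G (Tv); 19:T/G (Tv); 28:G/A (Ti); 37:A/G (Ti).
Of the 4 differences, 2 transitions and 2 transversions over 42 sites: P = 2/42 = 0.047619, Q = 2/42 = 0.047619.
d = −0.5·ln(0.857143) − 0.25·ln(0.904762) = −0.5·(-0.154151) − 0.25·(-0.100083) = 0.1021.

0.1021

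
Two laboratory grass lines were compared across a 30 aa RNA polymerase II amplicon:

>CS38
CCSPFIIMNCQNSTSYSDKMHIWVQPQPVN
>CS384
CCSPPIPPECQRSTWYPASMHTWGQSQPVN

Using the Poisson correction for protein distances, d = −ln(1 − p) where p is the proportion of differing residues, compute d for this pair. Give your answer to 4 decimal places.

Mismatches occur at site 5 (F/P), site 7 (I/P), site 8 (M/P), site 9 (N/E), site 12 (N/R), site 15 (S/W), site 17 (S/P), site 18 (D/A), site 19 (K/S), site 22 (I/T), site 24 (V/G), site 26 (P/S).
p = 12/30 = 0.400000.
d = −ln(1 − 0.400000) = −ln(0.600000) = 0.5108.

0.5108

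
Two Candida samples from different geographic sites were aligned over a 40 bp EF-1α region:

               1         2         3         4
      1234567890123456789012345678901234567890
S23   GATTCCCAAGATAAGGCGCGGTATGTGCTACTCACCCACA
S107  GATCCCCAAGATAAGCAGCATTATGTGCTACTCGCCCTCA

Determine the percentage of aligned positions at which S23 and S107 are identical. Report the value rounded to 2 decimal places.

Differing sites — 4:T/C; 16:G/C; 17:C/A; 20:G/A; 21:G/T; 34:A/G; 38:A/T.
33 of the 40 sites match, so the percent identity is 33/40 × 100 = 82.50%.

82.50%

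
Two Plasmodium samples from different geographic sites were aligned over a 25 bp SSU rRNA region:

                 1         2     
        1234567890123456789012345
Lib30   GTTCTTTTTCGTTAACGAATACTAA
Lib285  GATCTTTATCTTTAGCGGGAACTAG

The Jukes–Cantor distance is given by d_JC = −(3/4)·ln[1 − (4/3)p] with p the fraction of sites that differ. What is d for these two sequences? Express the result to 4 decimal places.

0.4172

Mismatches occur at site 2 (T/A), site 8 (T/A), site 11 (G/T), site 15 (A/G), site 18 (A/G), site 19 (A/G), site 20 (T/A), site 25 (A/G).
p = 8/25 = 0.320000.
d = −0.75 · ln(1 − (4/3)·0.320000) = −0.75 · ln(0.573333) = −0.75 · (-0.556289) = 0.4172.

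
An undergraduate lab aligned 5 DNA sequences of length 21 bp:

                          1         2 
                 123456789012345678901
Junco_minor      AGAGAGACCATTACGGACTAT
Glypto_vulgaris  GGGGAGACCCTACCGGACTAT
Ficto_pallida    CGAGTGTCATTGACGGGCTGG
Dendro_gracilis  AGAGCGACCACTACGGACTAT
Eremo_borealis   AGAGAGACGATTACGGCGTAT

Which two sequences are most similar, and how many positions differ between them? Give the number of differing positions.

2

Pairwise Hamming distances:
  Junco_minor vs Glypto_vulgaris: 5
  Junco_minor vs Ficto_pallida: 9
  Junco_minor vs Dendro_gracilis: 2
  Junco_minor vs Eremo_borealis: 3
  Glypto_vulgaris vs Ficto_pallida: 11
  Glypto_vulgaris vs Dendro_gracilis: 7
  Glypto_vulgaris vs Eremo_borealis: 8
  Ficto_pallida vs Dendro_gracilis: 10
  Ficto_pallida vs Eremo_borealis: 10
  Dendro_gracilis vs Eremo_borealis: 5
The smallest is 2, between Junco_minor and Dendro_gracilis.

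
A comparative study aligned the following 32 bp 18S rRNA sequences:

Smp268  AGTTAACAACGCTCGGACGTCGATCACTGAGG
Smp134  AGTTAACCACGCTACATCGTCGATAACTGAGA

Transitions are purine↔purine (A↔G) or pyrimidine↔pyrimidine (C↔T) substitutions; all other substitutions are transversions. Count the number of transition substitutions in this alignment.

Differing sites — 8:A/C (Tv); 14:C/A (Tv); 15:G/C (Tv); 16:G/A (Ti); 17:A/T (Tv); 25:C/A (Tv); 32:G/A (Ti).
Of the 7 differences, 2 transitions and 5 transversions, so the answer is 2.

2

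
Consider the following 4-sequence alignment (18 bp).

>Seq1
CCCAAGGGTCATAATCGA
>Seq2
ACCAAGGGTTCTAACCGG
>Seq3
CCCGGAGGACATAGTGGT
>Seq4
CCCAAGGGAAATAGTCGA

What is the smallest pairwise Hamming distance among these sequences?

Pairwise Hamming distances:
  Seq1 vs Seq2: 5
  Seq1 vs Seq3: 7
  Seq1 vs Seq4: 3
  Seq2 vs Seq3: 11
  Seq2 vs Seq4: 7
  Seq3 vs Seq4: 6
The smallest is 3, between Seq1 and Seq4.

3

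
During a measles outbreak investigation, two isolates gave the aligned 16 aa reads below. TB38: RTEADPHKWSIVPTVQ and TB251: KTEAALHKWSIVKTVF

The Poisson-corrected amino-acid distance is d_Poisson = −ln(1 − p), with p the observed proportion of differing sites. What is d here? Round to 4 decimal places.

Differing sites — 1:R/K; 5:D/A; 6:P/L; 13:P/K; 16:Q/F.
p = 5/16 = 0.312500.
d = −ln(1 − 0.312500) = −ln(0.687500) = 0.3747.

0.3747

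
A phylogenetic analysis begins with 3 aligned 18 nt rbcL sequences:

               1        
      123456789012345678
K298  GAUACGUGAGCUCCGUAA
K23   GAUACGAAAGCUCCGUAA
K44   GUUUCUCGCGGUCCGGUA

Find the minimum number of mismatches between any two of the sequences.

2

Pairwise Hamming distances:
  K298 vs K23: 2
  K298 vs K44: 8
  K23 vs K44: 9
The smallest is 2, between K298 and K23.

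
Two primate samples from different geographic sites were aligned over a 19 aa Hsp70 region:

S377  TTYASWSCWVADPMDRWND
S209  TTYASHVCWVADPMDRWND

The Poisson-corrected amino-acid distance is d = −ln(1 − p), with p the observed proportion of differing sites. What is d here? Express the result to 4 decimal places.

0.1112

The sequences differ at positions 6 (W/H), 7 (S/V).
p = 2/19 = 0.105263.
d = −ln(1 − 0.105263) = −ln(0.894737) = 0.1112.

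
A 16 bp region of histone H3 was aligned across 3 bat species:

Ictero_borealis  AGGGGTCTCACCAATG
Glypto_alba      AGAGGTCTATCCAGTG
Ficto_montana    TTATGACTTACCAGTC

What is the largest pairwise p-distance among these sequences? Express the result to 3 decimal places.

0.500

Pairwise Hamming distances:
  Ictero_borealis vs Glypto_alba: 4
  Ictero_borealis vs Ficto_montana: 8
  Glypto_alba vs Ficto_montana: 7
The largest is 8 mismatches, between Ictero_borealis and Ficto_montana; p = 8/16 = 0.500.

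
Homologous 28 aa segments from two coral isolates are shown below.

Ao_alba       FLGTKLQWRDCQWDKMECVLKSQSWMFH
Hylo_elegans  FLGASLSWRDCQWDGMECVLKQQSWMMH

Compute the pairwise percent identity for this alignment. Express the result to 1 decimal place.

78.6%

Mismatches occur at site 4 (T→A), site 5 (K→S), site 7 (Q→S), site 15 (K→G), site 22 (S→Q), site 27 (F→M).
22 of the 28 sites match, so the percent identity is 22/28 × 100 = 78.6%.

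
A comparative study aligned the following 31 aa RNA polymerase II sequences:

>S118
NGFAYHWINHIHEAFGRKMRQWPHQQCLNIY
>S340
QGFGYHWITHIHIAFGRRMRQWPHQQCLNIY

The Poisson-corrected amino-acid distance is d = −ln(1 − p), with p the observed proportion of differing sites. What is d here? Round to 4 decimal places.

Differing sites — 1:N/Q; 4:A/G; 9:N/T; 13:E/I; 18:K/R.
p = 5/31 = 0.161290.
d = −ln(1 − 0.161290) = −ln(0.838710) = 0.1759.

0.1759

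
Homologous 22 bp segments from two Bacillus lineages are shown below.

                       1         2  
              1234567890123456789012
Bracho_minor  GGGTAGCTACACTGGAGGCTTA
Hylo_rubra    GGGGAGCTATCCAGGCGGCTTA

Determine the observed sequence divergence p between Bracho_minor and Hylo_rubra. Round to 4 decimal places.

0.2273

The sequences differ at positions 4 (T/G), 10 (C/T), 11 (A/C), 13 (T/A), 16 (A/C).
There are 5 differences over 22 sites, so p = 5/22 = 0.2273.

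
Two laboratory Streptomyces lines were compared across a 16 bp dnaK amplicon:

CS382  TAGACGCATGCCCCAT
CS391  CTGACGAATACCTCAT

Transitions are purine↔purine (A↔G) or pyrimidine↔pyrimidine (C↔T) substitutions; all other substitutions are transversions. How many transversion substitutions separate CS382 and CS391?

Mismatches occur at site 1 (T→C, transition), site 2 (A→T, transversion), site 7 (C→A, transversion), site 10 (G→A, transition), site 13 (C→T, transition).
Of the 5 differences, 3 transitions and 2 transversions, so the answer is 2.

2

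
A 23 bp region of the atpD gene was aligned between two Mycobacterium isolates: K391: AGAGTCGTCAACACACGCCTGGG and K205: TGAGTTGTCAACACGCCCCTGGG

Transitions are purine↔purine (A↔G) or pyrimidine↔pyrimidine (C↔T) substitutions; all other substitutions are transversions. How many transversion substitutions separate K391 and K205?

2

The sequences differ at positions 1 (A/T, transversion), 6 (C/T, transition), 15 (A/G, transition), 17 (G/C, transversion).
Of the 4 differences, 2 transitions and 2 transversions, so the answer is 2.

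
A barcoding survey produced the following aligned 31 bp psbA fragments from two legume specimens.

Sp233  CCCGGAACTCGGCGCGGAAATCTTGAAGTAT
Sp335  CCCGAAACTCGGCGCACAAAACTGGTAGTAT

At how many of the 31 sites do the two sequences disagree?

6

The sequences differ at positions 5 (G/A), 16 (G/A), 17 (G/C), 21 (T/A), 24 (T/G), 26 (A/T).
That gives 6 mismatches out of 31 aligned sites, so the Hamming distance is 6.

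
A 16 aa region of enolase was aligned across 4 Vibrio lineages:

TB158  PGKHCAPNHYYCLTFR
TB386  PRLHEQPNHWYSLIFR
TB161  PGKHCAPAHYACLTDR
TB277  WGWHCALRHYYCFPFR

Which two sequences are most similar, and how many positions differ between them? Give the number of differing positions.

3

Pairwise Hamming distances:
  TB158 vs TB386: 7
  TB158 vs TB161: 3
  TB158 vs TB277: 6
  TB386 vs TB161: 10
  TB386 vs TB277: 11
  TB161 vs TB277: 8
The smallest is 3, between TB158 and TB161.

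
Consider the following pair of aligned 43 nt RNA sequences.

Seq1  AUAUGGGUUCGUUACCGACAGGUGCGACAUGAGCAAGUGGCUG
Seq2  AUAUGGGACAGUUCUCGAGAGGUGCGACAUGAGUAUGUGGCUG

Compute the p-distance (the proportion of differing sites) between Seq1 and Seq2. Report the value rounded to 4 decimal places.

0.1860

Differing sites — 8:U/A; 9:U/C; 10:C/A; 14:A/C; 15:C/U; 19:C/G; 34:C/U; 36:A/U.
There are 8 differences over 43 sites, so p = 8/43 = 0.1860.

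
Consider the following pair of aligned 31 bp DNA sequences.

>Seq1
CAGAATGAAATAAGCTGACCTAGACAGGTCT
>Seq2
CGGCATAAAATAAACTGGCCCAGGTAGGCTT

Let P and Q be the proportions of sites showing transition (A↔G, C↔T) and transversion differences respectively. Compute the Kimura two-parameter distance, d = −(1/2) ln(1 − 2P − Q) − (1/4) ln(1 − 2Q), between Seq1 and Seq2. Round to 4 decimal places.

Differing sites — 2:A/G (Ti); 4:A/C (Tv); 7:G/A (Ti); 14:G/A (Ti); 18:A/G (Ti); 21:T/C (Ti); 24:A/G (Ti); 25:C/T (Ti); 29:T/C (Ti); 30:C/T (Ti).
Of the 10 differences, 9 transitions and 1 transversion over 31 sites: P = 9/31 = 0.290323, Q = 1/31 = 0.032258.
d = −0.5·ln(0.387096) − 0.25·ln(0.935484) = −0.5·(-0.949083) − 0.25·(-0.066691) = 0.4912.

0.4912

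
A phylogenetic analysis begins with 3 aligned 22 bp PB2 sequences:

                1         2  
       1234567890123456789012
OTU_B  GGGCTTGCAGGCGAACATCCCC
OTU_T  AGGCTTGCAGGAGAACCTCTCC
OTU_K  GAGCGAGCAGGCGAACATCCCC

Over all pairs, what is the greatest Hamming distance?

Pairwise Hamming distances:
  OTU_B vs OTU_T: 4
  OTU_B vs OTU_K: 3
  OTU_T vs OTU_K: 7
The largest is 7, between OTU_T and OTU_K.

7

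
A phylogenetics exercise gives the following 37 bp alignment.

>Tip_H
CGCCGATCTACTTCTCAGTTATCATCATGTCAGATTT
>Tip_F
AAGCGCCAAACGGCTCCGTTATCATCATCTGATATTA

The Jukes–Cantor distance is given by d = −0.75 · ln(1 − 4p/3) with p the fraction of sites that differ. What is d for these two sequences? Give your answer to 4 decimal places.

0.5266

The sequences differ at positions 1 (C/A), 2 (G/A), 3 (C/G), 6 (A/C), 7 (T/C), 8 (C/A), 9 (T/A), 12 (T/G), 13 (T/G), 17 (A/C), 29 (G/C), 31 (C/G), 33 (G/T), 37 (T/A).
p = 14/37 = 0.378378.
d = −0.75 · ln(1 − (4/3)·0.378378) = −0.75 · ln(0.495496) = −0.75 · (-0.702196) = 0.5266.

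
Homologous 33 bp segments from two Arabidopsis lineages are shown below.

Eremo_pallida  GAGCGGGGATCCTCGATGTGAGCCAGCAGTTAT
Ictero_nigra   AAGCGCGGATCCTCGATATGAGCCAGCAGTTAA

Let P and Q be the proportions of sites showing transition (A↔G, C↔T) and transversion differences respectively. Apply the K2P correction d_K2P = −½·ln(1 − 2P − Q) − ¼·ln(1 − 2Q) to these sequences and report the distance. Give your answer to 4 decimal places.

Differing sites — 1:G/A (Ti); 6:G/C (Tv); 18:G/A (Ti); 33:T/A (Tv).
Of the 4 differences, 2 transitions and 2 transversions over 33 sites: P = 2/33 = 0.060606, Q = 2/33 = 0.060606.
d = −0.5·ln(0.818182) − 0.25·ln(0.878788) = −0.5·(-0.200670) − 0.25·(-0.129212) = 0.1326.

0.1326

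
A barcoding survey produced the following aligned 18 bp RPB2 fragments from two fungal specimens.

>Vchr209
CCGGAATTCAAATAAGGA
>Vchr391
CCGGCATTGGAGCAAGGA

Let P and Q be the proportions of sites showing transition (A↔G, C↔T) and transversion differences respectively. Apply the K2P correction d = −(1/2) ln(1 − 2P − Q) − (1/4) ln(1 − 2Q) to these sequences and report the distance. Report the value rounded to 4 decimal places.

0.3567

Mismatches occur at site 5 (A/C, transversion), site 9 (C/G, transversion), site 10 (A/G, transition), site 12 (A/G, transition), site 13 (T/C, transition).
Of the 5 differences, 3 transitions and 2 transversions over 18 sites: P = 3/18 = 0.166667, Q = 2/18 = 0.111111.
d = −0.5·ln(0.555555) − 0.25·ln(0.777778) = −0.5·(-0.587788) − 0.25·(-0.251314) = 0.3567.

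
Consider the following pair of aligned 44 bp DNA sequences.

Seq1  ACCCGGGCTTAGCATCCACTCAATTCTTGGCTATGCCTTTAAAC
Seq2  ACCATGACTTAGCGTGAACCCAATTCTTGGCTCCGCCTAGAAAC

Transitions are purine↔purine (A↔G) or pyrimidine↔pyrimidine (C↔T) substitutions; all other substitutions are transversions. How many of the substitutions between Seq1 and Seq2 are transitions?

4

Differing sites — 4:C/A (Tv); 5:G/T (Tv); 7:G/A (Ti); 14:A/G (Ti); 16:C/G (Tv); 17:C/A (Tv); 20:T/C (Ti); 33:A/C (Tv); 34:T/C (Ti); 39:T/A (Tv); 40:T/G (Tv).
Of the 11 differences, 4 transitions and 7 transversions, so the answer is 4.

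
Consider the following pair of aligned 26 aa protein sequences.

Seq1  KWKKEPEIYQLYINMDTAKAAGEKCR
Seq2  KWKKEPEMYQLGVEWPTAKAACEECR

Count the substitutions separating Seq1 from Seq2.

8

The sequences differ at positions 8 (I/M), 12 (Y/G), 13 (I/V), 14 (N/E), 15 (M/W), 16 (D/P), 22 (G/C), 24 (K/E).
That gives 8 mismatches out of 26 aligned sites, so the Hamming distance is 8.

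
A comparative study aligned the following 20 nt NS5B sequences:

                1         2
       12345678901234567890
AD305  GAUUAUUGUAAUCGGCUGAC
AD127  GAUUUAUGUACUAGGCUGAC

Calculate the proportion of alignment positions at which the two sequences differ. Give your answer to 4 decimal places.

Mismatches occur at site 5 (A→U), site 6 (U→A), site 11 (A→C), site 13 (C→A).
There are 4 differences over 20 sites, so p = 4/20 = 0.2000.

0.2000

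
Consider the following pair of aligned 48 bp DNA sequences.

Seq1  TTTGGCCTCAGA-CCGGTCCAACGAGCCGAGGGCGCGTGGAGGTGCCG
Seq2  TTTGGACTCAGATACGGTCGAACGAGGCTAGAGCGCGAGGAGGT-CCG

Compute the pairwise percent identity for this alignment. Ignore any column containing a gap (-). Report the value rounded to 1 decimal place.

Excluding the 2 gap columns leaves 46 comparable sites.
Mismatches occur at site 6 (C→A), site 14 (C→A), site 20 (C→G), site 27 (C→G), site 29 (G→T), site 32 (G→A), site 38 (T→A).
39 of the 46 comparable sites match, so the percent identity is 39/46 × 100 = 84.8%.

84.8%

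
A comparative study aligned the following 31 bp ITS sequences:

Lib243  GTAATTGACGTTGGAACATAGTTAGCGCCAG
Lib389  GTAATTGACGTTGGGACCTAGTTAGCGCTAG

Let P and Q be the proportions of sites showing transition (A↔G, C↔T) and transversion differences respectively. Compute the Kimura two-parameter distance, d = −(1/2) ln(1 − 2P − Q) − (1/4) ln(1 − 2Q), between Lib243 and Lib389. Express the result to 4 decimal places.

0.1046

Mismatches occur at site 15 (A↔G, transition), site 18 (A↔C, transversion), site 29 (C↔T, transition).
Of the 3 differences, 2 transitions and 1 transversion over 31 sites: P = 2/31 = 0.064516, Q = 1/31 = 0.032258.
d = −0.5·ln(0.838710) − 0.25·ln(0.935484) = −0.5·(-0.175890) − 0.25·(-0.066691) = 0.1046.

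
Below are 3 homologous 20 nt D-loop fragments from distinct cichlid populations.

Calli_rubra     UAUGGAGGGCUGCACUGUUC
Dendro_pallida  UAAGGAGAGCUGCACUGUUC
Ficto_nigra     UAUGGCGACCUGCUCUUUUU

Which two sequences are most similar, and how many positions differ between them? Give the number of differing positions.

Pairwise Hamming distances:
  Calli_rubra vs Dendro_pallida: 2
  Calli_rubra vs Ficto_nigra: 6
  Dendro_pallida vs Ficto_nigra: 6
The smallest is 2, between Calli_rubra and Dendro_pallida.

2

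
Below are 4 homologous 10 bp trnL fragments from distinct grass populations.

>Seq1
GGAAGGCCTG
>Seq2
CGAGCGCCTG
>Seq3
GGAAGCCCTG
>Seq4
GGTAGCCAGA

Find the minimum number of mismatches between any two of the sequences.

1

Pairwise Hamming distances:
  Seq1 vs Seq2: 3
  Seq1 vs Seq3: 1
  Seq1 vs Seq4: 5
  Seq2 vs Seq3: 4
  Seq2 vs Seq4: 8
  Seq3 vs Seq4: 4
The smallest is 1, between Seq1 and Seq3.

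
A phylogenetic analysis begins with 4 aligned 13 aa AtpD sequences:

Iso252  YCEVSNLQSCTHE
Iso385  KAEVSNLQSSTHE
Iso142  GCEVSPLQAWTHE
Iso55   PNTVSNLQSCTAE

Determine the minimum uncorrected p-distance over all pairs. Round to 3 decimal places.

0.231

Pairwise Hamming distances:
  Iso252 vs Iso385: 3
  Iso252 vs Iso142: 4
  Iso252 vs Iso55: 4
  Iso385 vs Iso142: 5
  Iso385 vs Iso55: 5
  Iso142 vs Iso55: 7
The smallest is 3 mismatches, between Iso252 and Iso385; p = 3/13 = 0.231.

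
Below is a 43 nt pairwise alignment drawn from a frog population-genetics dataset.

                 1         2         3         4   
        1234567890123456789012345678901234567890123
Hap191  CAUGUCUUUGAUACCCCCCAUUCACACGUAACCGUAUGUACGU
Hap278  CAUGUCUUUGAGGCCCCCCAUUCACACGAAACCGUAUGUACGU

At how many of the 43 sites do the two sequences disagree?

3

The sequences differ at positions 12 (U/G), 13 (A/G), 29 (U/A).
That gives 3 mismatches out of 43 aligned sites, so the Hamming distance is 3.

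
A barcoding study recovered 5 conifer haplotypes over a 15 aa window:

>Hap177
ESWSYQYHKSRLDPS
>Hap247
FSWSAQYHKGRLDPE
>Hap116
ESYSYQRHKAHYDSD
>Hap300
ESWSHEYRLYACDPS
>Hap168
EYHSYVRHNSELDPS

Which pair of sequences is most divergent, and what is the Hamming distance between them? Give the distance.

11

Pairwise Hamming distances:
  Hap177 vs Hap247: 4
  Hap177 vs Hap116: 7
  Hap177 vs Hap300: 7
  Hap177 vs Hap168: 6
  Hap247 vs Hap116: 9
  Hap247 vs Hap300: 9
  Hap247 vs Hap168: 10
  Hap116 vs Hap300: 11
  Hap116 vs Hap168: 9
  Hap300 vs Hap168: 10
The largest is 11, between Hap116 and Hap300.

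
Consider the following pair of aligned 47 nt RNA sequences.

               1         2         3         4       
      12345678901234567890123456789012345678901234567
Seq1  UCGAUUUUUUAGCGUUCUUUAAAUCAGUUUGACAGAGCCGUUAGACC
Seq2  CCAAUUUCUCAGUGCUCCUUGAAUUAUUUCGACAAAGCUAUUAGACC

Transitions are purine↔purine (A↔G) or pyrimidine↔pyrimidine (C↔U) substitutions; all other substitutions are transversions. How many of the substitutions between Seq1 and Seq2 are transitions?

13

The sequences differ at positions 1 (U/C, transition), 3 (G/A, transition), 8 (U/C, transition), 10 (U/C, transition), 13 (C/U, transition), 15 (U/C, transition), 18 (U/C, transition), 21 (A/G, transition), 25 (C/U, transition), 27 (G/U, transversion), 30 (U/C, transition), 35 (G/A, transition), 39 (C/U, transition), 40 (G/A, transition).
Of the 14 differences, 13 transitions and 1 transversion, so the answer is 13.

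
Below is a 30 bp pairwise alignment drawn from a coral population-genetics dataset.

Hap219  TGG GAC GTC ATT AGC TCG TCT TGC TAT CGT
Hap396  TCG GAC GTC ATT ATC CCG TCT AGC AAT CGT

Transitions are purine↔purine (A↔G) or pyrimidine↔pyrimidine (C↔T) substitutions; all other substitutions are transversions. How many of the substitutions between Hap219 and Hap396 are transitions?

1

The sequences differ at positions 2 (G/C, transversion), 14 (G/T, transversion), 16 (T/C, transition), 22 (T/A, transversion), 25 (T/A, transversion).
Of the 5 differences, 1 transition and 4 transversions, so the answer is 1.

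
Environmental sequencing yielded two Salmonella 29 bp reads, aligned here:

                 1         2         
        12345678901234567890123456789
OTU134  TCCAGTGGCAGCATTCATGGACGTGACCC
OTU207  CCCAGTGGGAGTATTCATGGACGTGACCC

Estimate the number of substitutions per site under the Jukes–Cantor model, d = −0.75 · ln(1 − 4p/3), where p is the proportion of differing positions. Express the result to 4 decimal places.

Mismatches occur at site 1 (T/C), site 9 (C/G), site 12 (C/T).
p = 3/29 = 0.103448.
d = −0.75 · ln(1 − (4/3)·0.103448) = −0.75 · ln(0.862069) = −0.75 · (-0.148420) = 0.1113.

0.1113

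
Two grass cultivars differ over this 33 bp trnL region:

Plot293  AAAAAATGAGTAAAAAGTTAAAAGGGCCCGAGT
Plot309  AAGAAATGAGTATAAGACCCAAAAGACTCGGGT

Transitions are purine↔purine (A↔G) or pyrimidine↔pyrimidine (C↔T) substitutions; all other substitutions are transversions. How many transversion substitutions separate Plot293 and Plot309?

2

The sequences differ at positions 3 (A/G, transition), 13 (A/T, transversion), 16 (A/G, transition), 17 (G/A, transition), 18 (T/C, transition), 19 (T/C, transition), 20 (A/C, transversion), 24 (G/A, transition), 26 (G/A, transition), 28 (C/T, transition), 31 (A/G, transition).
Of the 11 differences, 9 transitions and 2 transversions, so the answer is 2.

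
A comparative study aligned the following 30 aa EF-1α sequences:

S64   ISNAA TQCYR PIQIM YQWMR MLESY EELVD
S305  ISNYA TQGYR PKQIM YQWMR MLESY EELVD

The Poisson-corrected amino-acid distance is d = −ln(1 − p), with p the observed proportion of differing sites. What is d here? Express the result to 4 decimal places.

The sequences differ at positions 4 (A/Y), 8 (C/G), 12 (I/K).
p = 3/30 = 0.100000.
d = −ln(1 − 0.100000) = −ln(0.900000) = 0.1054.

0.1054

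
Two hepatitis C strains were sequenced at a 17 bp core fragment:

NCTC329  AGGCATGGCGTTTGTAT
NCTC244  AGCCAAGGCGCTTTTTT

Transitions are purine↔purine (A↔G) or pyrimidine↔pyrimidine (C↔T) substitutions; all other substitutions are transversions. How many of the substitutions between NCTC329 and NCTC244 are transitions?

The sequences differ at positions 3 (G/C, transversion), 6 (T/A, transversion), 11 (T/C, transition), 14 (G/T, transversion), 16 (A/T, transversion).
Of the 5 differences, 1 transition and 4 transversions, so the answer is 1.

1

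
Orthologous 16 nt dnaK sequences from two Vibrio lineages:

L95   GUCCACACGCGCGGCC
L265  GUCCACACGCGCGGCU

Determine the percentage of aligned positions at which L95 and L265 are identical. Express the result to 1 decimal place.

A single mismatch occurs at site 16 (C→U).
15 of the 16 sites match, so the percent identity is 15/16 × 100 = 93.8%.

93.8%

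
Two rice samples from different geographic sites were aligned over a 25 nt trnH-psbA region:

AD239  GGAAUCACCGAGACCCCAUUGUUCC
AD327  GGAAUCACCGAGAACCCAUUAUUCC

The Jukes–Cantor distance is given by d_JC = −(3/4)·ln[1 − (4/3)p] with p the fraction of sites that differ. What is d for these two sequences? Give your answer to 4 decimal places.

Mismatches occur at site 14 (C/A), site 21 (G/A).
p = 2/25 = 0.080000.
d = −0.75 · ln(1 − (4/3)·0.080000) = −0.75 · ln(0.893333) = −0.75 · (-0.112796) = 0.0846.

0.0846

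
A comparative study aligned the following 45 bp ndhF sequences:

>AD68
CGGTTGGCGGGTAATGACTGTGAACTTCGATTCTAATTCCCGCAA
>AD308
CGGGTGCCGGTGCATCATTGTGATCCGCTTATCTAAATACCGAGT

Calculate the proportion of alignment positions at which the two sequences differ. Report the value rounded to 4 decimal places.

The sequences differ at positions 4 (T/G), 7 (G/C), 11 (G/T), 12 (T/G), 13 (A/C), 16 (G/C), 18 (C/T), 24 (A/T), 26 (T/C), 27 (T/G), 29 (G/T), 30 (A/T), 31 (T/A), 37 (T/A), 39 (C/A), 43 (C/A), 44 (A/G), 45 (A/T).
There are 18 differences over 45 sites, so p = 18/45 = 0.4000.

0.4000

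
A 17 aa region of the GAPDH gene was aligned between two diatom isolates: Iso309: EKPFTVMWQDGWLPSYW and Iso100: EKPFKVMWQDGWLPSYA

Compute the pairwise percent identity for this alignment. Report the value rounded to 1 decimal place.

88.2%

The sequences differ at positions 5 (T/K), 17 (W/A).
15 of the 17 sites match, so the percent identity is 15/17 × 100 = 88.2%.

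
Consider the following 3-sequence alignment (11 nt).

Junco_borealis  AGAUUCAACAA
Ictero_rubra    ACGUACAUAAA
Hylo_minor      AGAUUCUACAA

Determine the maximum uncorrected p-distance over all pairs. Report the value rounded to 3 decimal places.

Pairwise Hamming distances:
  Junco_borealis vs Ictero_rubra: 5
  Junco_borealis vs Hylo_minor: 1
  Ictero_rubra vs Hylo_minor: 6
The largest is 6 mismatches, between Ictero_rubra and Hylo_minor; p = 6/11 = 0.545.

0.545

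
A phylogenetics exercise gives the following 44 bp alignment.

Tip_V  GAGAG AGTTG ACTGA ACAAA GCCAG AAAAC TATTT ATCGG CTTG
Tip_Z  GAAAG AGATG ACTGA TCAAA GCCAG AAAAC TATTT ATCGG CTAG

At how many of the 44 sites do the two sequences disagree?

4

Differing sites — 3:G/A; 8:T/A; 16:A/T; 43:T/A.
That gives 4 mismatches out of 44 aligned sites, so the Hamming distance is 4.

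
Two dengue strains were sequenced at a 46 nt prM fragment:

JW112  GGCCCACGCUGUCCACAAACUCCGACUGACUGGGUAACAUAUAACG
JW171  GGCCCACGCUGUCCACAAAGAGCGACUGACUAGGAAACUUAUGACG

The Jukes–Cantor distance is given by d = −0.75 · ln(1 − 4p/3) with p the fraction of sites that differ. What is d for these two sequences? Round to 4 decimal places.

0.1701

Differing sites — 20:C/G; 21:U/A; 22:C/G; 32:G/A; 35:U/A; 39:A/U; 43:A/G.
p = 7/46 = 0.152174.
d = −0.75 · ln(1 − (4/3)·0.152174) = −0.75 · ln(0.797101) = −0.75 · (-0.226774) = 0.1701.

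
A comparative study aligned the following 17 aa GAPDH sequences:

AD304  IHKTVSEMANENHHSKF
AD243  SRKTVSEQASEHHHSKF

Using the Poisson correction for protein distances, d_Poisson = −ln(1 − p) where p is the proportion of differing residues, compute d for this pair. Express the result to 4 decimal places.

The sequences differ at positions 1 (I/S), 2 (H/R), 8 (M/Q), 10 (N/S), 12 (N/H).
p = 5/17 = 0.294118.
d = −ln(1 − 0.294118) = −ln(0.705882) = 0.3483.

0.3483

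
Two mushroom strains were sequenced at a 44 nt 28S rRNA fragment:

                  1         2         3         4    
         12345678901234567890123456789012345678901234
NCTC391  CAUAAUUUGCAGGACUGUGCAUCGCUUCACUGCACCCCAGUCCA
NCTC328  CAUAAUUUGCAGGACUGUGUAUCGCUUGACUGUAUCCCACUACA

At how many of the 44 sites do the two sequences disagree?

6

Differing sites — 20:C/U; 28:C/G; 33:C/U; 35:C/U; 40:G/C; 42:C/A.
That gives 6 mismatches out of 44 aligned sites, so the Hamming distance is 6.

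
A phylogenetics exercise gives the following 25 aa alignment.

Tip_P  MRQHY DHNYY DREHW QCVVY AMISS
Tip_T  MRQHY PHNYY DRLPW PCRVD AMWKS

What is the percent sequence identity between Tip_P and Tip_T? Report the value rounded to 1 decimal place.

68.0%

Mismatches occur at site 6 (D/P), site 13 (E/L), site 14 (H/P), site 16 (Q/P), site 18 (V/R), site 20 (Y/D), site 23 (I/W), site 24 (S/K).
17 of the 25 sites match, so the percent identity is 17/25 × 100 = 68.0%.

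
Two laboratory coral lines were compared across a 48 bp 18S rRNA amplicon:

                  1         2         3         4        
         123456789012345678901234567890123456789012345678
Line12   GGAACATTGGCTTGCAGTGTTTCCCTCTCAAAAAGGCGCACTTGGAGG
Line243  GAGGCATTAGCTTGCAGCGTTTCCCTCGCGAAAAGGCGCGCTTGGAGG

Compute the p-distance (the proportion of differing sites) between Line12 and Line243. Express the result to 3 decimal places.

0.167

Mismatches occur at site 2 (G→A), site 3 (A→G), site 4 (A→G), site 9 (G→A), site 18 (T→C), site 28 (T→G), site 30 (A→G), site 40 (A→G).
There are 8 differences over 48 sites, so p = 8/48 = 0.167.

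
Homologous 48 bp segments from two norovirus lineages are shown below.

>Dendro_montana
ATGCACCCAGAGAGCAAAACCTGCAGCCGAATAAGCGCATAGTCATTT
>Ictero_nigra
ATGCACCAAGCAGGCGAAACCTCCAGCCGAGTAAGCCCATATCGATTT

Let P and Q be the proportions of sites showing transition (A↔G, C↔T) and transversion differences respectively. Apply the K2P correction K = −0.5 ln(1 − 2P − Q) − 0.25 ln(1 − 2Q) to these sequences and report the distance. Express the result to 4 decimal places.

Mismatches occur at site 8 (C→A, transversion), site 11 (A→C, transversion), site 12 (G→A, transition), site 13 (A→G, transition), site 16 (A→G, transition), site 23 (G→C, transversion), site 31 (A→G, transition), site 37 (G→C, transversion), site 42 (G→T, transversion), site 43 (T→C, transition), site 44 (C→G, transversion).
Of the 11 differences, 5 transitions and 6 transversions over 48 sites: P = 5/48 = 0.104167, Q = 6/48 = 0.125000.
d = −0.5·ln(0.666666) − 0.25·ln(0.750000) = −0.5·(-0.405466) − 0.25·(-0.287682) = 0.2747.

0.2747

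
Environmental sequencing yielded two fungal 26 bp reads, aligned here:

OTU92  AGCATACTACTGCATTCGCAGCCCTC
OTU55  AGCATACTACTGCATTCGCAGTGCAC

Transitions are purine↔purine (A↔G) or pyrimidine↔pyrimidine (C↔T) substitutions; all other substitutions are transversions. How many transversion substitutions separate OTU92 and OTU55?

2

The sequences differ at positions 22 (C/T, transition), 23 (C/G, transversion), 25 (T/A, transversion).
Of the 3 differences, 1 transition and 2 transversions, so the answer is 2.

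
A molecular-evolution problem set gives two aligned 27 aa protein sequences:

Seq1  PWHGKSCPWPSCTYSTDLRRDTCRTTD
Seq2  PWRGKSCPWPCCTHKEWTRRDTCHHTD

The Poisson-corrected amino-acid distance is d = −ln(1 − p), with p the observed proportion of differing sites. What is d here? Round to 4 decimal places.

The sequences differ at positions 3 (H/R), 11 (S/C), 14 (Y/H), 15 (S/K), 16 (T/E), 17 (D/W), 18 (L/T), 24 (R/H), 25 (T/H).
p = 9/27 = 0.333333.
d = −ln(1 − 0.333333) = −ln(0.666667) = 0.4055.

0.4055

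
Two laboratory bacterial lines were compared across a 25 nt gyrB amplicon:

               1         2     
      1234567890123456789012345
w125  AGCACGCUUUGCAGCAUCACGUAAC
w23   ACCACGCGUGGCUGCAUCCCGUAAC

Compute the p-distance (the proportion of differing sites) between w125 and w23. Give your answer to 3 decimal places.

Mismatches occur at site 2 (G→C), site 8 (U→G), site 10 (U→G), site 13 (A→U), site 19 (A→C).
There are 5 differences over 25 sites, so p = 5/25 = 0.200.

0.200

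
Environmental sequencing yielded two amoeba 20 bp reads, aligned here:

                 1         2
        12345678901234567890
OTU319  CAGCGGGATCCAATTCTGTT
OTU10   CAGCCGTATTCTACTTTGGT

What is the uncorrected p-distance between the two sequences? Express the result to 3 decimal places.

Mismatches occur at site 5 (G/C), site 7 (G/T), site 10 (C/T), site 12 (A/T), site 14 (T/C), site 16 (C/T), site 19 (T/G).
There are 7 differences over 20 sites, so p = 7/20 = 0.350.

0.350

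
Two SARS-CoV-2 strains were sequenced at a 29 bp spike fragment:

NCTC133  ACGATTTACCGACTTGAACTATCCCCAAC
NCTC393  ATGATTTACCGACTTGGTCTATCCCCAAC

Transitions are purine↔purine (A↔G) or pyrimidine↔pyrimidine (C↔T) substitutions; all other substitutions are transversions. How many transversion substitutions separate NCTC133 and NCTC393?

Mismatches occur at site 2 (C/T, transition), site 17 (A/G, transition), site 18 (A/T, transversion).
Of the 3 differences, 2 transitions and 1 transversion, so the answer is 1.

1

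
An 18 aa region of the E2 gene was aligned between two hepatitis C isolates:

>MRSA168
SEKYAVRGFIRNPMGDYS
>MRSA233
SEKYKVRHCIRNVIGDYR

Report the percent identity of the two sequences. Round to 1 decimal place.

Mismatches occur at site 5 (A/K), site 8 (G/H), site 9 (F/C), site 13 (P/V), site 14 (M/I), site 18 (S/R).
12 of the 18 sites match, so the percent identity is 12/18 × 100 = 66.7%.

66.7%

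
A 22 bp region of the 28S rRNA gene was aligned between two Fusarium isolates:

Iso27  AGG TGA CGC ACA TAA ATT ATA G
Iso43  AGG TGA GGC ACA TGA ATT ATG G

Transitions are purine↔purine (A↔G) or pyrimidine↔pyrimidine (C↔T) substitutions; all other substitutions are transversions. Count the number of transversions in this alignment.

The sequences differ at positions 7 (C/G, transversion), 14 (A/G, transition), 21 (A/G, transition).
Of the 3 differences, 2 transitions and 1 transversion, so the answer is 1.

1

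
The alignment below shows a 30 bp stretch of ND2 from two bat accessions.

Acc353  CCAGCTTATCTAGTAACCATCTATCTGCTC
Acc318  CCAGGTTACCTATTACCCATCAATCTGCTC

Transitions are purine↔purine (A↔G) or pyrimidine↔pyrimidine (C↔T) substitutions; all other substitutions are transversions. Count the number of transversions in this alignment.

Differing sites — 5:C/G (Tv); 9:T/C (Ti); 13:G/T (Tv); 16:A/C (Tv); 22:T/A (Tv).
Of the 5 differences, 1 transition and 4 transversions, so the answer is 4.

4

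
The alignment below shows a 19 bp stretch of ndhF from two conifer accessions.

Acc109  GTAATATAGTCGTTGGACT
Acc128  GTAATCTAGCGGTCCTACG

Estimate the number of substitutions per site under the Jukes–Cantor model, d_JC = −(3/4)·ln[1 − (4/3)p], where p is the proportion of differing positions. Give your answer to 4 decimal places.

0.5068

Differing sites — 6:A/C; 10:T/C; 11:C/G; 14:T/C; 15:G/C; 16:G/T; 19:T/G.
p = 7/19 = 0.368421.
d = −0.75 · ln(1 − (4/3)·0.368421) = −0.75 · ln(0.508772) = −0.75 · (-0.675755) = 0.5068.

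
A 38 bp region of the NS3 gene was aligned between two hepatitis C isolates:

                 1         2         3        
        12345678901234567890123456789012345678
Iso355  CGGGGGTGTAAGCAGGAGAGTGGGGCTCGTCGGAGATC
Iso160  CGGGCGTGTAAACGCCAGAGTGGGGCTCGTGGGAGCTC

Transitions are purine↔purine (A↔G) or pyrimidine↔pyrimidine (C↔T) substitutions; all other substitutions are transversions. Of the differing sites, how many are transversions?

Mismatches occur at site 5 (G↔C, transversion), site 12 (G↔A, transition), site 14 (A↔G, transition), site 15 (G↔C, transversion), site 16 (G↔C, transversion), site 31 (C↔G, transversion), site 36 (A↔C, transversion).
Of the 7 differences, 2 transitions and 5 transversions, so the answer is 5.

5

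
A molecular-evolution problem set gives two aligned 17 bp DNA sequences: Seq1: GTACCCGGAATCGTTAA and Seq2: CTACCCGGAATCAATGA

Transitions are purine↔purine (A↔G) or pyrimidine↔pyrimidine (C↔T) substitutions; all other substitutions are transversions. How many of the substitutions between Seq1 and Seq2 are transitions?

Mismatches occur at site 1 (G→C, transversion), site 13 (G→A, transition), site 14 (T→A, transversion), site 16 (A→G, transition).
Of the 4 differences, 2 transitions and 2 transversions, so the answer is 2.

2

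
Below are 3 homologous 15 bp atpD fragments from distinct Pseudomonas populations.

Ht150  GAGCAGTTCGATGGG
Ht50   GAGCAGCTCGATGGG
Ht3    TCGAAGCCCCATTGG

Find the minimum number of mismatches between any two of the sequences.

Pairwise Hamming distances:
  Ht150 vs Ht50: 1
  Ht150 vs Ht3: 7
  Ht50 vs Ht3: 6
The smallest is 1, between Ht150 and Ht50.

1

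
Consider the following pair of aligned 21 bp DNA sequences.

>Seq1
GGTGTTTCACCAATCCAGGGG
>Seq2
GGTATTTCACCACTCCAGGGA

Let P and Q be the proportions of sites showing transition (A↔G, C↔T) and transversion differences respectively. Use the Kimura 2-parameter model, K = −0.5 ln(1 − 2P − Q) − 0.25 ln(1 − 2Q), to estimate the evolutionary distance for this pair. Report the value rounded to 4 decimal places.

Mismatches occur at site 4 (G/A, transition), site 13 (A/C, transversion), site 21 (G/A, transition).
Of the 3 differences, 2 transitions and 1 transversion over 21 sites: P = 2/21 = 0.095238, Q = 1/21 = 0.047619.
d = −0.5·ln(0.761905) − 0.25·ln(0.904762) = −0.5·(-0.271933) − 0.25·(-0.100083) = 0.1610.

0.1610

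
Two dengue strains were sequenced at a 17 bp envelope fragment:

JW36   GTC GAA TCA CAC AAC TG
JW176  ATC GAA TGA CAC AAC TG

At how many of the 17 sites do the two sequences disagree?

The sequences differ at positions 1 (G/A), 8 (C/G).
That gives 2 mismatches out of 17 aligned sites, so the Hamming distance is 2.

2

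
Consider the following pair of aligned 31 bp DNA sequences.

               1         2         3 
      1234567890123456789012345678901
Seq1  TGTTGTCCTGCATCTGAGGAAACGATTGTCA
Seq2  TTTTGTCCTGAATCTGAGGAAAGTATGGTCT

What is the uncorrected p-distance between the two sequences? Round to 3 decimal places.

Mismatches occur at site 2 (G/T), site 11 (C/A), site 23 (C/G), site 24 (G/T), site 27 (T/G), site 31 (A/T).
There are 6 differences over 31 sites, so p = 6/31 = 0.194.

0.194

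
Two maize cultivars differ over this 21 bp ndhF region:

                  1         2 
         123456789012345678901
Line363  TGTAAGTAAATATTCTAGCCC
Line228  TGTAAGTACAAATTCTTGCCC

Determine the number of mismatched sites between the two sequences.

3

Differing sites — 9:A/C; 11:T/A; 17:A/T.
That gives 3 mismatches out of 21 aligned sites, so the Hamming distance is 3.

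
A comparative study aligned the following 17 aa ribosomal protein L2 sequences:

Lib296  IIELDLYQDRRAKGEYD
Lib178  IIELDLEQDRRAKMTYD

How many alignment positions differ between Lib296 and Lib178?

Differing sites — 7:Y/E; 14:G/M; 15:E/T.
That gives 3 mismatches out of 17 aligned sites, so the Hamming distance is 3.

3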